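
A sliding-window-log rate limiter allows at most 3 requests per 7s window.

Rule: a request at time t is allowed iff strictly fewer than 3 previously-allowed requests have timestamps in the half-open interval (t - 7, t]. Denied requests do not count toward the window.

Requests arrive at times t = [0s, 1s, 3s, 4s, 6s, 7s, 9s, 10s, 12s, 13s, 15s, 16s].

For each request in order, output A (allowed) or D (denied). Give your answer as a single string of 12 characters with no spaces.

Answer: AAADDAAADDAA

Derivation:
Tracking allowed requests in the window:
  req#1 t=0s: ALLOW
  req#2 t=1s: ALLOW
  req#3 t=3s: ALLOW
  req#4 t=4s: DENY
  req#5 t=6s: DENY
  req#6 t=7s: ALLOW
  req#7 t=9s: ALLOW
  req#8 t=10s: ALLOW
  req#9 t=12s: DENY
  req#10 t=13s: DENY
  req#11 t=15s: ALLOW
  req#12 t=16s: ALLOW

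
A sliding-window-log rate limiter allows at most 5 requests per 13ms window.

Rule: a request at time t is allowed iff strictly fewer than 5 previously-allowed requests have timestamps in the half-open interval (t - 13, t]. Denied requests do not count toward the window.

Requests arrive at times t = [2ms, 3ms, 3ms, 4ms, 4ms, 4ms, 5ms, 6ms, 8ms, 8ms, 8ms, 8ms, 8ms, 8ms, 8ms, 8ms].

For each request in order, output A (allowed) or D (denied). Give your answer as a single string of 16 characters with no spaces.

Answer: AAAAADDDDDDDDDDD

Derivation:
Tracking allowed requests in the window:
  req#1 t=2ms: ALLOW
  req#2 t=3ms: ALLOW
  req#3 t=3ms: ALLOW
  req#4 t=4ms: ALLOW
  req#5 t=4ms: ALLOW
  req#6 t=4ms: DENY
  req#7 t=5ms: DENY
  req#8 t=6ms: DENY
  req#9 t=8ms: DENY
  req#10 t=8ms: DENY
  req#11 t=8ms: DENY
  req#12 t=8ms: DENY
  req#13 t=8ms: DENY
  req#14 t=8ms: DENY
  req#15 t=8ms: DENY
  req#16 t=8ms: DENY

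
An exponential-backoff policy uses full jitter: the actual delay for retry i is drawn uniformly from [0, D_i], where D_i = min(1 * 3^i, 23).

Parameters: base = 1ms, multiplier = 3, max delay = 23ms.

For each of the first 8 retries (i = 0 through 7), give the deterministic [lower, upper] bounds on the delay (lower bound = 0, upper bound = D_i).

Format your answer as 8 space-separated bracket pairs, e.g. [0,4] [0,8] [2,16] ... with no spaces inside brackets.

Computing bounds per retry:
  i=0: D_i=min(1*3^0,23)=1, bounds=[0,1]
  i=1: D_i=min(1*3^1,23)=3, bounds=[0,3]
  i=2: D_i=min(1*3^2,23)=9, bounds=[0,9]
  i=3: D_i=min(1*3^3,23)=23, bounds=[0,23]
  i=4: D_i=min(1*3^4,23)=23, bounds=[0,23]
  i=5: D_i=min(1*3^5,23)=23, bounds=[0,23]
  i=6: D_i=min(1*3^6,23)=23, bounds=[0,23]
  i=7: D_i=min(1*3^7,23)=23, bounds=[0,23]

Answer: [0,1] [0,3] [0,9] [0,23] [0,23] [0,23] [0,23] [0,23]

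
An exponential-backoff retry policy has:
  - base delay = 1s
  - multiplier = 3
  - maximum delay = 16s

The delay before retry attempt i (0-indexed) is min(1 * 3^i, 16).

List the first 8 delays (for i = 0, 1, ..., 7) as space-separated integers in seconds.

Computing each delay:
  i=0: min(1*3^0, 16) = 1
  i=1: min(1*3^1, 16) = 3
  i=2: min(1*3^2, 16) = 9
  i=3: min(1*3^3, 16) = 16
  i=4: min(1*3^4, 16) = 16
  i=5: min(1*3^5, 16) = 16
  i=6: min(1*3^6, 16) = 16
  i=7: min(1*3^7, 16) = 16

Answer: 1 3 9 16 16 16 16 16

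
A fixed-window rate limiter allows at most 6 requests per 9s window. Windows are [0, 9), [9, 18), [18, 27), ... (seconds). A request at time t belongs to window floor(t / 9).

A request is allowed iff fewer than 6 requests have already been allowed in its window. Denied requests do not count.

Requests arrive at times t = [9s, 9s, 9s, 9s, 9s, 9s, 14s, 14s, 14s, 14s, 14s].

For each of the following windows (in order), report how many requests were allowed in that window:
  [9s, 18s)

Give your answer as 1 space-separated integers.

Answer: 6

Derivation:
Processing requests:
  req#1 t=9s (window 1): ALLOW
  req#2 t=9s (window 1): ALLOW
  req#3 t=9s (window 1): ALLOW
  req#4 t=9s (window 1): ALLOW
  req#5 t=9s (window 1): ALLOW
  req#6 t=9s (window 1): ALLOW
  req#7 t=14s (window 1): DENY
  req#8 t=14s (window 1): DENY
  req#9 t=14s (window 1): DENY
  req#10 t=14s (window 1): DENY
  req#11 t=14s (window 1): DENY

Allowed counts by window: 6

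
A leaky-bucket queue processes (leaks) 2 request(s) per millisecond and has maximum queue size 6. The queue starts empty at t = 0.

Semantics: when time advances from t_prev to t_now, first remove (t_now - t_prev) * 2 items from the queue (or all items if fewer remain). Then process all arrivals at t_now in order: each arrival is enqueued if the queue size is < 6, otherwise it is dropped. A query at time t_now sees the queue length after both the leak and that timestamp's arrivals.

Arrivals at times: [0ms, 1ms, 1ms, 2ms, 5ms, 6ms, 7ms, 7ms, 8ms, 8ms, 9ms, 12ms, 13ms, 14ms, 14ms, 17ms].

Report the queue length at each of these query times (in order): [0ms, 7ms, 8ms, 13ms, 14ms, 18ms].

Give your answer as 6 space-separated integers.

Answer: 1 2 2 1 2 0

Derivation:
Queue lengths at query times:
  query t=0ms: backlog = 1
  query t=7ms: backlog = 2
  query t=8ms: backlog = 2
  query t=13ms: backlog = 1
  query t=14ms: backlog = 2
  query t=18ms: backlog = 0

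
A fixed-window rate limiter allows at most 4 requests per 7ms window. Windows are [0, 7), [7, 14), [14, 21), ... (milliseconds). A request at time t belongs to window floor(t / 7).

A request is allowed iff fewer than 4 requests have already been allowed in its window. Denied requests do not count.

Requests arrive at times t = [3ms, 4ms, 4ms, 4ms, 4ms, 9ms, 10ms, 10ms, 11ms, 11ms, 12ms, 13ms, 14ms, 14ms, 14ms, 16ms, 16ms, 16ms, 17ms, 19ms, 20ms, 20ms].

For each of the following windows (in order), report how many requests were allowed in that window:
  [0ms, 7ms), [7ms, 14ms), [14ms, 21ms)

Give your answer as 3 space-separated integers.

Processing requests:
  req#1 t=3ms (window 0): ALLOW
  req#2 t=4ms (window 0): ALLOW
  req#3 t=4ms (window 0): ALLOW
  req#4 t=4ms (window 0): ALLOW
  req#5 t=4ms (window 0): DENY
  req#6 t=9ms (window 1): ALLOW
  req#7 t=10ms (window 1): ALLOW
  req#8 t=10ms (window 1): ALLOW
  req#9 t=11ms (window 1): ALLOW
  req#10 t=11ms (window 1): DENY
  req#11 t=12ms (window 1): DENY
  req#12 t=13ms (window 1): DENY
  req#13 t=14ms (window 2): ALLOW
  req#14 t=14ms (window 2): ALLOW
  req#15 t=14ms (window 2): ALLOW
  req#16 t=16ms (window 2): ALLOW
  req#17 t=16ms (window 2): DENY
  req#18 t=16ms (window 2): DENY
  req#19 t=17ms (window 2): DENY
  req#20 t=19ms (window 2): DENY
  req#21 t=20ms (window 2): DENY
  req#22 t=20ms (window 2): DENY

Allowed counts by window: 4 4 4

Answer: 4 4 4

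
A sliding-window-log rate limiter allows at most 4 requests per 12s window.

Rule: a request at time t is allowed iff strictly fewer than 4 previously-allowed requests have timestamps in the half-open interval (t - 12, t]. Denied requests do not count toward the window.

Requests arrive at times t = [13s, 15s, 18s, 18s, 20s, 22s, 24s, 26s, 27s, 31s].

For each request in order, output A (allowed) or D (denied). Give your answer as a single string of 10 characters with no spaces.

Tracking allowed requests in the window:
  req#1 t=13s: ALLOW
  req#2 t=15s: ALLOW
  req#3 t=18s: ALLOW
  req#4 t=18s: ALLOW
  req#5 t=20s: DENY
  req#6 t=22s: DENY
  req#7 t=24s: DENY
  req#8 t=26s: ALLOW
  req#9 t=27s: ALLOW
  req#10 t=31s: ALLOW

Answer: AAAADDDAAA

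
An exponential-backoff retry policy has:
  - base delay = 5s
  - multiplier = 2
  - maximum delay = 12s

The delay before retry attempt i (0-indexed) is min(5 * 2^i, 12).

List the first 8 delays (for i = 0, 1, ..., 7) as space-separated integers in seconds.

Answer: 5 10 12 12 12 12 12 12

Derivation:
Computing each delay:
  i=0: min(5*2^0, 12) = 5
  i=1: min(5*2^1, 12) = 10
  i=2: min(5*2^2, 12) = 12
  i=3: min(5*2^3, 12) = 12
  i=4: min(5*2^4, 12) = 12
  i=5: min(5*2^5, 12) = 12
  i=6: min(5*2^6, 12) = 12
  i=7: min(5*2^7, 12) = 12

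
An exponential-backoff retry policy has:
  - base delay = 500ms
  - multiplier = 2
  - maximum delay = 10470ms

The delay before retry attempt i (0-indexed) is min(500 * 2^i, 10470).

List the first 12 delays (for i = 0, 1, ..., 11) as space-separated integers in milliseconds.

Computing each delay:
  i=0: min(500*2^0, 10470) = 500
  i=1: min(500*2^1, 10470) = 1000
  i=2: min(500*2^2, 10470) = 2000
  i=3: min(500*2^3, 10470) = 4000
  i=4: min(500*2^4, 10470) = 8000
  i=5: min(500*2^5, 10470) = 10470
  i=6: min(500*2^6, 10470) = 10470
  i=7: min(500*2^7, 10470) = 10470
  i=8: min(500*2^8, 10470) = 10470
  i=9: min(500*2^9, 10470) = 10470
  i=10: min(500*2^10, 10470) = 10470
  i=11: min(500*2^11, 10470) = 10470

Answer: 500 1000 2000 4000 8000 10470 10470 10470 10470 10470 10470 10470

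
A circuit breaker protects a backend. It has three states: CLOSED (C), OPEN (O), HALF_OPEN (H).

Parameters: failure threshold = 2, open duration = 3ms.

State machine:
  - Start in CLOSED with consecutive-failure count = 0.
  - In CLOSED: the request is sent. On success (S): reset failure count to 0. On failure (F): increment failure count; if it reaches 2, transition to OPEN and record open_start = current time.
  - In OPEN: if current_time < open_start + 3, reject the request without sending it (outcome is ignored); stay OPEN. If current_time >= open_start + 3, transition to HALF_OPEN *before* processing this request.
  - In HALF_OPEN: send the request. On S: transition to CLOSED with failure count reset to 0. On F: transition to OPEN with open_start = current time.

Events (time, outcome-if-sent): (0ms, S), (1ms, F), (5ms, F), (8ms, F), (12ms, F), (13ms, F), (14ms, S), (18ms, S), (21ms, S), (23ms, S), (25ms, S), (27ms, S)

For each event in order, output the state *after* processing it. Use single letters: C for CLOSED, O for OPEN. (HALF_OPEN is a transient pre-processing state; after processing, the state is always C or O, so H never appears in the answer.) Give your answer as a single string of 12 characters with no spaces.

Answer: CCOOOOOCCCCC

Derivation:
State after each event:
  event#1 t=0ms outcome=S: state=CLOSED
  event#2 t=1ms outcome=F: state=CLOSED
  event#3 t=5ms outcome=F: state=OPEN
  event#4 t=8ms outcome=F: state=OPEN
  event#5 t=12ms outcome=F: state=OPEN
  event#6 t=13ms outcome=F: state=OPEN
  event#7 t=14ms outcome=S: state=OPEN
  event#8 t=18ms outcome=S: state=CLOSED
  event#9 t=21ms outcome=S: state=CLOSED
  event#10 t=23ms outcome=S: state=CLOSED
  event#11 t=25ms outcome=S: state=CLOSED
  event#12 t=27ms outcome=S: state=CLOSED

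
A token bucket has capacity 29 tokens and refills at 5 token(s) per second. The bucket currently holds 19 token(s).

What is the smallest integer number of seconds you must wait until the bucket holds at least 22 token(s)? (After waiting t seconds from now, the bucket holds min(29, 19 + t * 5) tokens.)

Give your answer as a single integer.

Answer: 1

Derivation:
Need 19 + t * 5 >= 22, so t >= 3/5.
Smallest integer t = ceil(3/5) = 1.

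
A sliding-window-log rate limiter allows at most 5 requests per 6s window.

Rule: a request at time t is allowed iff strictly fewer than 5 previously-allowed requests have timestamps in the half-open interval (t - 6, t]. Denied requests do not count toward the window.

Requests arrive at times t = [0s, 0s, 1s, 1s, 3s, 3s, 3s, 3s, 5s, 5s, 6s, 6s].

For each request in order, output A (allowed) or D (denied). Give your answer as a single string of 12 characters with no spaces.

Tracking allowed requests in the window:
  req#1 t=0s: ALLOW
  req#2 t=0s: ALLOW
  req#3 t=1s: ALLOW
  req#4 t=1s: ALLOW
  req#5 t=3s: ALLOW
  req#6 t=3s: DENY
  req#7 t=3s: DENY
  req#8 t=3s: DENY
  req#9 t=5s: DENY
  req#10 t=5s: DENY
  req#11 t=6s: ALLOW
  req#12 t=6s: ALLOW

Answer: AAAAADDDDDAA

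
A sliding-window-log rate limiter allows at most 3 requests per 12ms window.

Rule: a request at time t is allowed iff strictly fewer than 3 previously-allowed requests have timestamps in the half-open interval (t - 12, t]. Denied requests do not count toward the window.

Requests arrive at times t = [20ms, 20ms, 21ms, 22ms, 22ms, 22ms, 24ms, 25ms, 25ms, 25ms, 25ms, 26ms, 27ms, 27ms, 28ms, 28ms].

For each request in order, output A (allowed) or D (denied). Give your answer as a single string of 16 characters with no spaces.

Answer: AAADDDDDDDDDDDDD

Derivation:
Tracking allowed requests in the window:
  req#1 t=20ms: ALLOW
  req#2 t=20ms: ALLOW
  req#3 t=21ms: ALLOW
  req#4 t=22ms: DENY
  req#5 t=22ms: DENY
  req#6 t=22ms: DENY
  req#7 t=24ms: DENY
  req#8 t=25ms: DENY
  req#9 t=25ms: DENY
  req#10 t=25ms: DENY
  req#11 t=25ms: DENY
  req#12 t=26ms: DENY
  req#13 t=27ms: DENY
  req#14 t=27ms: DENY
  req#15 t=28ms: DENY
  req#16 t=28ms: DENY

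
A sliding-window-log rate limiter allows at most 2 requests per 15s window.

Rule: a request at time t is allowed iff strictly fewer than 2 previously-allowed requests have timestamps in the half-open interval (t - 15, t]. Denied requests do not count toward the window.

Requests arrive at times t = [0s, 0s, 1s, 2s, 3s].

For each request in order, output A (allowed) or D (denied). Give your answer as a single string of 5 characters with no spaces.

Tracking allowed requests in the window:
  req#1 t=0s: ALLOW
  req#2 t=0s: ALLOW
  req#3 t=1s: DENY
  req#4 t=2s: DENY
  req#5 t=3s: DENY

Answer: AADDD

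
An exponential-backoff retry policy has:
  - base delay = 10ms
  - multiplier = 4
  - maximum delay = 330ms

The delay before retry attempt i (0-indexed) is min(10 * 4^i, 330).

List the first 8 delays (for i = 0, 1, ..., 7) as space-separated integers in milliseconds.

Computing each delay:
  i=0: min(10*4^0, 330) = 10
  i=1: min(10*4^1, 330) = 40
  i=2: min(10*4^2, 330) = 160
  i=3: min(10*4^3, 330) = 330
  i=4: min(10*4^4, 330) = 330
  i=5: min(10*4^5, 330) = 330
  i=6: min(10*4^6, 330) = 330
  i=7: min(10*4^7, 330) = 330

Answer: 10 40 160 330 330 330 330 330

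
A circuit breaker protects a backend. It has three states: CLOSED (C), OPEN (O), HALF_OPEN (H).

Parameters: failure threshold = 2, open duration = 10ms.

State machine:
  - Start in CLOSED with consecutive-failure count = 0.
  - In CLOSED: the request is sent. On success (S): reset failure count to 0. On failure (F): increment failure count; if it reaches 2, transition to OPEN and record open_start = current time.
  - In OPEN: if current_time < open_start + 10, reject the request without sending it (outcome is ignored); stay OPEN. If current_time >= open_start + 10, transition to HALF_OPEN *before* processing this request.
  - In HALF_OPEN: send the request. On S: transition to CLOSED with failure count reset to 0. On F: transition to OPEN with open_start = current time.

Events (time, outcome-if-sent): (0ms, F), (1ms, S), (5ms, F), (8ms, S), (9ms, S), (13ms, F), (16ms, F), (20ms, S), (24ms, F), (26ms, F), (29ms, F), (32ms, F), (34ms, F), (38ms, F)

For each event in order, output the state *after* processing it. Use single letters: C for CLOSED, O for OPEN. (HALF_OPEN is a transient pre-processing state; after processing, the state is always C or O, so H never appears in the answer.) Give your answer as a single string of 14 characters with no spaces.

State after each event:
  event#1 t=0ms outcome=F: state=CLOSED
  event#2 t=1ms outcome=S: state=CLOSED
  event#3 t=5ms outcome=F: state=CLOSED
  event#4 t=8ms outcome=S: state=CLOSED
  event#5 t=9ms outcome=S: state=CLOSED
  event#6 t=13ms outcome=F: state=CLOSED
  event#7 t=16ms outcome=F: state=OPEN
  event#8 t=20ms outcome=S: state=OPEN
  event#9 t=24ms outcome=F: state=OPEN
  event#10 t=26ms outcome=F: state=OPEN
  event#11 t=29ms outcome=F: state=OPEN
  event#12 t=32ms outcome=F: state=OPEN
  event#13 t=34ms outcome=F: state=OPEN
  event#14 t=38ms outcome=F: state=OPEN

Answer: CCCCCCOOOOOOOO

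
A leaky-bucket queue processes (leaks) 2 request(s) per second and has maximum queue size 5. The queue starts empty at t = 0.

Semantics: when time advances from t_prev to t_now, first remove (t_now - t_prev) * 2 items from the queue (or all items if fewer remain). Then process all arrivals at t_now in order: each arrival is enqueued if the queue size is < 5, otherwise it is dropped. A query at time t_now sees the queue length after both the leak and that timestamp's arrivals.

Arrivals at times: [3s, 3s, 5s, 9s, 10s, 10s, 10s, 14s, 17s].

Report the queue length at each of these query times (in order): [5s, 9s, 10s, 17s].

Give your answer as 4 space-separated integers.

Answer: 1 1 3 1

Derivation:
Queue lengths at query times:
  query t=5s: backlog = 1
  query t=9s: backlog = 1
  query t=10s: backlog = 3
  query t=17s: backlog = 1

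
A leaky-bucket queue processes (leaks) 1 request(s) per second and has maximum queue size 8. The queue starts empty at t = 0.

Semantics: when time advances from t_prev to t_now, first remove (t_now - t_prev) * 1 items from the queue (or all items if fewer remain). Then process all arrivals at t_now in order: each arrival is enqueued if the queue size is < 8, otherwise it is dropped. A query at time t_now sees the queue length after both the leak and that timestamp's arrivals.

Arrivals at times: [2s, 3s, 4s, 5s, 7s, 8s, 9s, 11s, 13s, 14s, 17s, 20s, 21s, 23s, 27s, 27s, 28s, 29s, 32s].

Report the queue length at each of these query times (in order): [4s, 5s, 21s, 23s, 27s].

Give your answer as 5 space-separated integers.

Answer: 1 1 1 1 2

Derivation:
Queue lengths at query times:
  query t=4s: backlog = 1
  query t=5s: backlog = 1
  query t=21s: backlog = 1
  query t=23s: backlog = 1
  query t=27s: backlog = 2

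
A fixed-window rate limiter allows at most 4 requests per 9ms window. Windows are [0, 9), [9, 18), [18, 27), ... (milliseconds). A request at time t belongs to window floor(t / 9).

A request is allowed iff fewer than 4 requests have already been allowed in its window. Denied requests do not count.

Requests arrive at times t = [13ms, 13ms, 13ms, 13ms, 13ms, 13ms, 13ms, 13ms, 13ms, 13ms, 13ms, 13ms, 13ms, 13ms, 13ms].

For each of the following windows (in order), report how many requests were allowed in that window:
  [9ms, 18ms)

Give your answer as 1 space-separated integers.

Answer: 4

Derivation:
Processing requests:
  req#1 t=13ms (window 1): ALLOW
  req#2 t=13ms (window 1): ALLOW
  req#3 t=13ms (window 1): ALLOW
  req#4 t=13ms (window 1): ALLOW
  req#5 t=13ms (window 1): DENY
  req#6 t=13ms (window 1): DENY
  req#7 t=13ms (window 1): DENY
  req#8 t=13ms (window 1): DENY
  req#9 t=13ms (window 1): DENY
  req#10 t=13ms (window 1): DENY
  req#11 t=13ms (window 1): DENY
  req#12 t=13ms (window 1): DENY
  req#13 t=13ms (window 1): DENY
  req#14 t=13ms (window 1): DENY
  req#15 t=13ms (window 1): DENY

Allowed counts by window: 4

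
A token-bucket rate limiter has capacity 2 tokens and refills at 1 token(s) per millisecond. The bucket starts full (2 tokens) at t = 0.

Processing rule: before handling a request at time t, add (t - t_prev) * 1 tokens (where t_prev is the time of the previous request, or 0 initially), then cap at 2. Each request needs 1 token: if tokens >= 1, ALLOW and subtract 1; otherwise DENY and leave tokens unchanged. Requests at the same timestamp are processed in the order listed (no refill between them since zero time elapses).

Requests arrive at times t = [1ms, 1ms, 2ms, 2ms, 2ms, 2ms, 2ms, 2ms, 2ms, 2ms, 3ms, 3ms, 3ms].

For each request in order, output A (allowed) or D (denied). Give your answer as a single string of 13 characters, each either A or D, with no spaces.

Answer: AAADDDDDDDADD

Derivation:
Simulating step by step:
  req#1 t=1ms: ALLOW
  req#2 t=1ms: ALLOW
  req#3 t=2ms: ALLOW
  req#4 t=2ms: DENY
  req#5 t=2ms: DENY
  req#6 t=2ms: DENY
  req#7 t=2ms: DENY
  req#8 t=2ms: DENY
  req#9 t=2ms: DENY
  req#10 t=2ms: DENY
  req#11 t=3ms: ALLOW
  req#12 t=3ms: DENY
  req#13 t=3ms: DENY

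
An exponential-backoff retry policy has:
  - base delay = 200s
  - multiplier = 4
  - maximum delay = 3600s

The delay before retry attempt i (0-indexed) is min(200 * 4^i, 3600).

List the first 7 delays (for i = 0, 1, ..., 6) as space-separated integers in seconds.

Answer: 200 800 3200 3600 3600 3600 3600

Derivation:
Computing each delay:
  i=0: min(200*4^0, 3600) = 200
  i=1: min(200*4^1, 3600) = 800
  i=2: min(200*4^2, 3600) = 3200
  i=3: min(200*4^3, 3600) = 3600
  i=4: min(200*4^4, 3600) = 3600
  i=5: min(200*4^5, 3600) = 3600
  i=6: min(200*4^6, 3600) = 3600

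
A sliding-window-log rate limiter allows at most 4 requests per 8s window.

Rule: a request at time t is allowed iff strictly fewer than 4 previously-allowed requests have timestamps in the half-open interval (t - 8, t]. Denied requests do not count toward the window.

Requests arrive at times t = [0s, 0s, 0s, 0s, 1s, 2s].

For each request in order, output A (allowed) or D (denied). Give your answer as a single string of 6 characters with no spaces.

Answer: AAAADD

Derivation:
Tracking allowed requests in the window:
  req#1 t=0s: ALLOW
  req#2 t=0s: ALLOW
  req#3 t=0s: ALLOW
  req#4 t=0s: ALLOW
  req#5 t=1s: DENY
  req#6 t=2s: DENY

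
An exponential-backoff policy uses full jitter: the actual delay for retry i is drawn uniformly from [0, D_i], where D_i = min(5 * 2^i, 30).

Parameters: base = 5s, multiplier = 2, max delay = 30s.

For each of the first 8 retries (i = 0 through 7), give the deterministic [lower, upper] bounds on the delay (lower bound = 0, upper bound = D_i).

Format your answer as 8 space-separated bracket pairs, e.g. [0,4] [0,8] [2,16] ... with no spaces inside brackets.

Computing bounds per retry:
  i=0: D_i=min(5*2^0,30)=5, bounds=[0,5]
  i=1: D_i=min(5*2^1,30)=10, bounds=[0,10]
  i=2: D_i=min(5*2^2,30)=20, bounds=[0,20]
  i=3: D_i=min(5*2^3,30)=30, bounds=[0,30]
  i=4: D_i=min(5*2^4,30)=30, bounds=[0,30]
  i=5: D_i=min(5*2^5,30)=30, bounds=[0,30]
  i=6: D_i=min(5*2^6,30)=30, bounds=[0,30]
  i=7: D_i=min(5*2^7,30)=30, bounds=[0,30]

Answer: [0,5] [0,10] [0,20] [0,30] [0,30] [0,30] [0,30] [0,30]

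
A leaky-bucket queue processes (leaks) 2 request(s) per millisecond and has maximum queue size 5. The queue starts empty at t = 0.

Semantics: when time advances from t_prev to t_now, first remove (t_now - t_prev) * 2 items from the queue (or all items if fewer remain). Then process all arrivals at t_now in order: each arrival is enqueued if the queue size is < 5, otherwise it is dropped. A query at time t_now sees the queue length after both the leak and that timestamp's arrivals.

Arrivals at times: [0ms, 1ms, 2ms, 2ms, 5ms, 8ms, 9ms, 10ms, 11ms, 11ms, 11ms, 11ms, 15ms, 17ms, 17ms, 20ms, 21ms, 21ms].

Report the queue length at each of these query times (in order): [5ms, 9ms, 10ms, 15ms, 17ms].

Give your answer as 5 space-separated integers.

Answer: 1 1 1 1 2

Derivation:
Queue lengths at query times:
  query t=5ms: backlog = 1
  query t=9ms: backlog = 1
  query t=10ms: backlog = 1
  query t=15ms: backlog = 1
  query t=17ms: backlog = 2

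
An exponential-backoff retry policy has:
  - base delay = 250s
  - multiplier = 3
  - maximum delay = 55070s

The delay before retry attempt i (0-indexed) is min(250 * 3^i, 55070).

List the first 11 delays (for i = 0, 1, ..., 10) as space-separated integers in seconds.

Computing each delay:
  i=0: min(250*3^0, 55070) = 250
  i=1: min(250*3^1, 55070) = 750
  i=2: min(250*3^2, 55070) = 2250
  i=3: min(250*3^3, 55070) = 6750
  i=4: min(250*3^4, 55070) = 20250
  i=5: min(250*3^5, 55070) = 55070
  i=6: min(250*3^6, 55070) = 55070
  i=7: min(250*3^7, 55070) = 55070
  i=8: min(250*3^8, 55070) = 55070
  i=9: min(250*3^9, 55070) = 55070
  i=10: min(250*3^10, 55070) = 55070

Answer: 250 750 2250 6750 20250 55070 55070 55070 55070 55070 55070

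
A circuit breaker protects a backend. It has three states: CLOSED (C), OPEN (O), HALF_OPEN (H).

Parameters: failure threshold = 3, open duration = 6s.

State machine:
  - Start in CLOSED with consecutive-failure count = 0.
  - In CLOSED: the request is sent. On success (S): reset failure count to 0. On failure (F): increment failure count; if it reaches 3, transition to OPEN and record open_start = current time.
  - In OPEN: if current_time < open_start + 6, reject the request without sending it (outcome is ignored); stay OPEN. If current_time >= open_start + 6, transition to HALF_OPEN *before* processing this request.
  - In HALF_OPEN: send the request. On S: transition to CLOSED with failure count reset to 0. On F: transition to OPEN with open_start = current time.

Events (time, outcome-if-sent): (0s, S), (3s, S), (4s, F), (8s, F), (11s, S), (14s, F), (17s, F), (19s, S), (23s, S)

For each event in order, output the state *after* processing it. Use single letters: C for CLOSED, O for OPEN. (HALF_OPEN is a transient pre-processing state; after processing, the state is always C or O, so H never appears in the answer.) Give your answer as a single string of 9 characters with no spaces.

State after each event:
  event#1 t=0s outcome=S: state=CLOSED
  event#2 t=3s outcome=S: state=CLOSED
  event#3 t=4s outcome=F: state=CLOSED
  event#4 t=8s outcome=F: state=CLOSED
  event#5 t=11s outcome=S: state=CLOSED
  event#6 t=14s outcome=F: state=CLOSED
  event#7 t=17s outcome=F: state=CLOSED
  event#8 t=19s outcome=S: state=CLOSED
  event#9 t=23s outcome=S: state=CLOSED

Answer: CCCCCCCCC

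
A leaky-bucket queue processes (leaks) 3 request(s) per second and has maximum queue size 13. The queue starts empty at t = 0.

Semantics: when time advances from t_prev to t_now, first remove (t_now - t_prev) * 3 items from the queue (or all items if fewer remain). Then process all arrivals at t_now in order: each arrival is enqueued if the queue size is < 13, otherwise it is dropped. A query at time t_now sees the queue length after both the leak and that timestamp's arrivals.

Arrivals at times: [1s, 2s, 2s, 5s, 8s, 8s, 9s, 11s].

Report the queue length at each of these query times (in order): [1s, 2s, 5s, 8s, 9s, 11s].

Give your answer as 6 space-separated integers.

Answer: 1 2 1 2 1 1

Derivation:
Queue lengths at query times:
  query t=1s: backlog = 1
  query t=2s: backlog = 2
  query t=5s: backlog = 1
  query t=8s: backlog = 2
  query t=9s: backlog = 1
  query t=11s: backlog = 1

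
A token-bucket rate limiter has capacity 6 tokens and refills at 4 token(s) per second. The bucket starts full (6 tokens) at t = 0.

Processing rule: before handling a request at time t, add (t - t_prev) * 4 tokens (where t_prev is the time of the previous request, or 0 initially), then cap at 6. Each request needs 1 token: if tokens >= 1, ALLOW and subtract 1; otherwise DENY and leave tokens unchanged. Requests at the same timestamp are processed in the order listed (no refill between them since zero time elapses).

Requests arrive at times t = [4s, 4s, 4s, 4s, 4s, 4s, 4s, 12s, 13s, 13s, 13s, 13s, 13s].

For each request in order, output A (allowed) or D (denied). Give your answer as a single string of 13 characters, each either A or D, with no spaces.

Answer: AAAAAADAAAAAA

Derivation:
Simulating step by step:
  req#1 t=4s: ALLOW
  req#2 t=4s: ALLOW
  req#3 t=4s: ALLOW
  req#4 t=4s: ALLOW
  req#5 t=4s: ALLOW
  req#6 t=4s: ALLOW
  req#7 t=4s: DENY
  req#8 t=12s: ALLOW
  req#9 t=13s: ALLOW
  req#10 t=13s: ALLOW
  req#11 t=13s: ALLOW
  req#12 t=13s: ALLOW
  req#13 t=13s: ALLOW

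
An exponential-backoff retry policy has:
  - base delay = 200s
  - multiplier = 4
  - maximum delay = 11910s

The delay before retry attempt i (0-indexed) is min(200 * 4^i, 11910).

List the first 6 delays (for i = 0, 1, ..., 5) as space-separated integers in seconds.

Answer: 200 800 3200 11910 11910 11910

Derivation:
Computing each delay:
  i=0: min(200*4^0, 11910) = 200
  i=1: min(200*4^1, 11910) = 800
  i=2: min(200*4^2, 11910) = 3200
  i=3: min(200*4^3, 11910) = 11910
  i=4: min(200*4^4, 11910) = 11910
  i=5: min(200*4^5, 11910) = 11910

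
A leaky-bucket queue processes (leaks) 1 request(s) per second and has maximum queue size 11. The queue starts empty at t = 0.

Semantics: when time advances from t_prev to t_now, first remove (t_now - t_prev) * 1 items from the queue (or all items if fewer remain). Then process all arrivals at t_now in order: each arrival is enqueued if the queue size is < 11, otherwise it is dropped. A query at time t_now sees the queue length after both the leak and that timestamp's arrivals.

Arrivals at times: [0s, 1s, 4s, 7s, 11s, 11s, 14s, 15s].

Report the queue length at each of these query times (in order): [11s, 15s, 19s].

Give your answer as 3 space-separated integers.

Answer: 2 1 0

Derivation:
Queue lengths at query times:
  query t=11s: backlog = 2
  query t=15s: backlog = 1
  query t=19s: backlog = 0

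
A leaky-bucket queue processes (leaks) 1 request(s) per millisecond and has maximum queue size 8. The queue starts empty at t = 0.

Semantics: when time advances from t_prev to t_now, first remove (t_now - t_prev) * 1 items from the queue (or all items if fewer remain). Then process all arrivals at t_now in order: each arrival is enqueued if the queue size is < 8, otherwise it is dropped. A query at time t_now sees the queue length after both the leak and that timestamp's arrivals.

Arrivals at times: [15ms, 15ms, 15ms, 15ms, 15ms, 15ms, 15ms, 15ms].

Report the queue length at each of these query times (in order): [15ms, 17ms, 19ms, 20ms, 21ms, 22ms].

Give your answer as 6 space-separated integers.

Queue lengths at query times:
  query t=15ms: backlog = 8
  query t=17ms: backlog = 6
  query t=19ms: backlog = 4
  query t=20ms: backlog = 3
  query t=21ms: backlog = 2
  query t=22ms: backlog = 1

Answer: 8 6 4 3 2 1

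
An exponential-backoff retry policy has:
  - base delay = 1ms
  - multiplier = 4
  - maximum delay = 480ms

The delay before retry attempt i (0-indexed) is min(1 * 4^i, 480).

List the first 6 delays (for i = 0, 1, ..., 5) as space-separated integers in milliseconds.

Computing each delay:
  i=0: min(1*4^0, 480) = 1
  i=1: min(1*4^1, 480) = 4
  i=2: min(1*4^2, 480) = 16
  i=3: min(1*4^3, 480) = 64
  i=4: min(1*4^4, 480) = 256
  i=5: min(1*4^5, 480) = 480

Answer: 1 4 16 64 256 480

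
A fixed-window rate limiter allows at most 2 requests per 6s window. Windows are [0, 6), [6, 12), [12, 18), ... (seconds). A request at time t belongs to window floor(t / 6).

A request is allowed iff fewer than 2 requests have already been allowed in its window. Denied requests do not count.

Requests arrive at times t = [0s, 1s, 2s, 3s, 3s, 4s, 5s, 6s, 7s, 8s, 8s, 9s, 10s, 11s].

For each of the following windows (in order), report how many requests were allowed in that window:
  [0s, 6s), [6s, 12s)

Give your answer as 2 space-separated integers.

Answer: 2 2

Derivation:
Processing requests:
  req#1 t=0s (window 0): ALLOW
  req#2 t=1s (window 0): ALLOW
  req#3 t=2s (window 0): DENY
  req#4 t=3s (window 0): DENY
  req#5 t=3s (window 0): DENY
  req#6 t=4s (window 0): DENY
  req#7 t=5s (window 0): DENY
  req#8 t=6s (window 1): ALLOW
  req#9 t=7s (window 1): ALLOW
  req#10 t=8s (window 1): DENY
  req#11 t=8s (window 1): DENY
  req#12 t=9s (window 1): DENY
  req#13 t=10s (window 1): DENY
  req#14 t=11s (window 1): DENY

Allowed counts by window: 2 2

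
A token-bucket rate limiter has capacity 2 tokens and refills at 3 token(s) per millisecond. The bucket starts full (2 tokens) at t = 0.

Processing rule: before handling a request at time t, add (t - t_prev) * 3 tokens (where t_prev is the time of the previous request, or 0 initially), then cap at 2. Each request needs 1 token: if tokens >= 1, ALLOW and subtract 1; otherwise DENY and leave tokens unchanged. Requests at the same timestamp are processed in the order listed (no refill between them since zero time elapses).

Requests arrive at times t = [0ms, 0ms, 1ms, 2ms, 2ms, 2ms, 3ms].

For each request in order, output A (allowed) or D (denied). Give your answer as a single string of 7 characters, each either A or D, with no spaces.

Simulating step by step:
  req#1 t=0ms: ALLOW
  req#2 t=0ms: ALLOW
  req#3 t=1ms: ALLOW
  req#4 t=2ms: ALLOW
  req#5 t=2ms: ALLOW
  req#6 t=2ms: DENY
  req#7 t=3ms: ALLOW

Answer: AAAAADA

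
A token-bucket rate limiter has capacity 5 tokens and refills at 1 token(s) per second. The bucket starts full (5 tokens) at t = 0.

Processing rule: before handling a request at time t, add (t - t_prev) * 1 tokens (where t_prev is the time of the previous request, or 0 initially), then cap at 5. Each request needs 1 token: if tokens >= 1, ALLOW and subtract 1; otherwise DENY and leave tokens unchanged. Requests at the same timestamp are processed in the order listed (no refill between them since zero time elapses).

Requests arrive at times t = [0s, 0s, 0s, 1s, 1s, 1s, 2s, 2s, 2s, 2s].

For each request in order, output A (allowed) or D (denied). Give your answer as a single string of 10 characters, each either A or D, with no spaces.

Simulating step by step:
  req#1 t=0s: ALLOW
  req#2 t=0s: ALLOW
  req#3 t=0s: ALLOW
  req#4 t=1s: ALLOW
  req#5 t=1s: ALLOW
  req#6 t=1s: ALLOW
  req#7 t=2s: ALLOW
  req#8 t=2s: DENY
  req#9 t=2s: DENY
  req#10 t=2s: DENY

Answer: AAAAAAADDD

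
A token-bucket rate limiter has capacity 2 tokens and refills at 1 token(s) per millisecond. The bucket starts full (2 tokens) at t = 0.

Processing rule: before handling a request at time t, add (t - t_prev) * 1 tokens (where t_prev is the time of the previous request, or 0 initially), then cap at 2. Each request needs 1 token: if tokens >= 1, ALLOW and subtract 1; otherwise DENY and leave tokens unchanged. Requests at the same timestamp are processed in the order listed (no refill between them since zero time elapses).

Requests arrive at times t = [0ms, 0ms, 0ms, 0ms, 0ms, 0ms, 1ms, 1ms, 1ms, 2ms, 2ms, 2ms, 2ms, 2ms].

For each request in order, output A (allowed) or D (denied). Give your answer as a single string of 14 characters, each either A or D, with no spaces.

Simulating step by step:
  req#1 t=0ms: ALLOW
  req#2 t=0ms: ALLOW
  req#3 t=0ms: DENY
  req#4 t=0ms: DENY
  req#5 t=0ms: DENY
  req#6 t=0ms: DENY
  req#7 t=1ms: ALLOW
  req#8 t=1ms: DENY
  req#9 t=1ms: DENY
  req#10 t=2ms: ALLOW
  req#11 t=2ms: DENY
  req#12 t=2ms: DENY
  req#13 t=2ms: DENY
  req#14 t=2ms: DENY

Answer: AADDDDADDADDDD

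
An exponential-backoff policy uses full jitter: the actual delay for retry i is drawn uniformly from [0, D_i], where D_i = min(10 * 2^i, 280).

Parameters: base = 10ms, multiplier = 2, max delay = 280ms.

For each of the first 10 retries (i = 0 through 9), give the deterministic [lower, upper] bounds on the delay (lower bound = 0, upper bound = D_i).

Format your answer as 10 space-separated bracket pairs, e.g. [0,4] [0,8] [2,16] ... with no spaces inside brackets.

Answer: [0,10] [0,20] [0,40] [0,80] [0,160] [0,280] [0,280] [0,280] [0,280] [0,280]

Derivation:
Computing bounds per retry:
  i=0: D_i=min(10*2^0,280)=10, bounds=[0,10]
  i=1: D_i=min(10*2^1,280)=20, bounds=[0,20]
  i=2: D_i=min(10*2^2,280)=40, bounds=[0,40]
  i=3: D_i=min(10*2^3,280)=80, bounds=[0,80]
  i=4: D_i=min(10*2^4,280)=160, bounds=[0,160]
  i=5: D_i=min(10*2^5,280)=280, bounds=[0,280]
  i=6: D_i=min(10*2^6,280)=280, bounds=[0,280]
  i=7: D_i=min(10*2^7,280)=280, bounds=[0,280]
  i=8: D_i=min(10*2^8,280)=280, bounds=[0,280]
  i=9: D_i=min(10*2^9,280)=280, bounds=[0,280]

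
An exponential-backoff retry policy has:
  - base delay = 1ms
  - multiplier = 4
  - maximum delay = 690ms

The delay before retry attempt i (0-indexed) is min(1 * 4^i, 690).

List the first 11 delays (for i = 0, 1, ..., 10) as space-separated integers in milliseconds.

Answer: 1 4 16 64 256 690 690 690 690 690 690

Derivation:
Computing each delay:
  i=0: min(1*4^0, 690) = 1
  i=1: min(1*4^1, 690) = 4
  i=2: min(1*4^2, 690) = 16
  i=3: min(1*4^3, 690) = 64
  i=4: min(1*4^4, 690) = 256
  i=5: min(1*4^5, 690) = 690
  i=6: min(1*4^6, 690) = 690
  i=7: min(1*4^7, 690) = 690
  i=8: min(1*4^8, 690) = 690
  i=9: min(1*4^9, 690) = 690
  i=10: min(1*4^10, 690) = 690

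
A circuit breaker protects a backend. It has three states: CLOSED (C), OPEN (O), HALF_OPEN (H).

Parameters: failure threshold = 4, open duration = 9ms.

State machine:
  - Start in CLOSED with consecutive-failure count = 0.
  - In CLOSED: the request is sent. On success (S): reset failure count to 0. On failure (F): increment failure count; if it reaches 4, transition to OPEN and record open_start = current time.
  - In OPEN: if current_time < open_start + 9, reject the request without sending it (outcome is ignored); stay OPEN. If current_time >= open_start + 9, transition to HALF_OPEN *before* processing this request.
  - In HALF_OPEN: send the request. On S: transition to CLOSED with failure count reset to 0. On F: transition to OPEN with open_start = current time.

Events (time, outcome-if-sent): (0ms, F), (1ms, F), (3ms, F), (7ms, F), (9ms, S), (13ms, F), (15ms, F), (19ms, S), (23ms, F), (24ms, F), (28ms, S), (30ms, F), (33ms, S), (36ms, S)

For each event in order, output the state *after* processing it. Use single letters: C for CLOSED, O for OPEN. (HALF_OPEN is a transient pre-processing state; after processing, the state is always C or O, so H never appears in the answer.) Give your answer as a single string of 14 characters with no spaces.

State after each event:
  event#1 t=0ms outcome=F: state=CLOSED
  event#2 t=1ms outcome=F: state=CLOSED
  event#3 t=3ms outcome=F: state=CLOSED
  event#4 t=7ms outcome=F: state=OPEN
  event#5 t=9ms outcome=S: state=OPEN
  event#6 t=13ms outcome=F: state=OPEN
  event#7 t=15ms outcome=F: state=OPEN
  event#8 t=19ms outcome=S: state=CLOSED
  event#9 t=23ms outcome=F: state=CLOSED
  event#10 t=24ms outcome=F: state=CLOSED
  event#11 t=28ms outcome=S: state=CLOSED
  event#12 t=30ms outcome=F: state=CLOSED
  event#13 t=33ms outcome=S: state=CLOSED
  event#14 t=36ms outcome=S: state=CLOSED

Answer: CCCOOOOCCCCCCC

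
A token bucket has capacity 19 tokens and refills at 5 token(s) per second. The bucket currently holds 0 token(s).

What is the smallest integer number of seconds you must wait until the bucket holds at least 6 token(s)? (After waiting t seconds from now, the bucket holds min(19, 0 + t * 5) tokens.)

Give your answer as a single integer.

Answer: 2

Derivation:
Need 0 + t * 5 >= 6, so t >= 6/5.
Smallest integer t = ceil(6/5) = 2.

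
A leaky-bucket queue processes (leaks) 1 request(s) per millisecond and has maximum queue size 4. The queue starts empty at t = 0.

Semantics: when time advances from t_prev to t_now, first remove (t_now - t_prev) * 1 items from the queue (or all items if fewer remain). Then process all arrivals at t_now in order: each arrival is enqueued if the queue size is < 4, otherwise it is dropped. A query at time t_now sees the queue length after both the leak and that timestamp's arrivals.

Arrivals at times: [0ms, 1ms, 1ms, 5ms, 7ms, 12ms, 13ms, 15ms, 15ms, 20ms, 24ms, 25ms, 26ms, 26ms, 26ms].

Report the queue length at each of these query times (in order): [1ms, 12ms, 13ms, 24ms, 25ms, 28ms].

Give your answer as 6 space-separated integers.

Queue lengths at query times:
  query t=1ms: backlog = 2
  query t=12ms: backlog = 1
  query t=13ms: backlog = 1
  query t=24ms: backlog = 1
  query t=25ms: backlog = 1
  query t=28ms: backlog = 1

Answer: 2 1 1 1 1 1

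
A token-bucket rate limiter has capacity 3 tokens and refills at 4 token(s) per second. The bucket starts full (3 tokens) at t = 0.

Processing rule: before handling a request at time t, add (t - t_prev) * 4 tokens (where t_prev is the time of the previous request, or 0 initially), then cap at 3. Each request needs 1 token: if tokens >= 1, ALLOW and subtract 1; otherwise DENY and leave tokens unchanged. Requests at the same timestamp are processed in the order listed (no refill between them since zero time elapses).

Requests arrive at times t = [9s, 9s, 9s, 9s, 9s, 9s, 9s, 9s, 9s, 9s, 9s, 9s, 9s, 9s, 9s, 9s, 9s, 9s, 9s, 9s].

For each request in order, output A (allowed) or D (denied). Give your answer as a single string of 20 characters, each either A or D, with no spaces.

Simulating step by step:
  req#1 t=9s: ALLOW
  req#2 t=9s: ALLOW
  req#3 t=9s: ALLOW
  req#4 t=9s: DENY
  req#5 t=9s: DENY
  req#6 t=9s: DENY
  req#7 t=9s: DENY
  req#8 t=9s: DENY
  req#9 t=9s: DENY
  req#10 t=9s: DENY
  req#11 t=9s: DENY
  req#12 t=9s: DENY
  req#13 t=9s: DENY
  req#14 t=9s: DENY
  req#15 t=9s: DENY
  req#16 t=9s: DENY
  req#17 t=9s: DENY
  req#18 t=9s: DENY
  req#19 t=9s: DENY
  req#20 t=9s: DENY

Answer: AAADDDDDDDDDDDDDDDDD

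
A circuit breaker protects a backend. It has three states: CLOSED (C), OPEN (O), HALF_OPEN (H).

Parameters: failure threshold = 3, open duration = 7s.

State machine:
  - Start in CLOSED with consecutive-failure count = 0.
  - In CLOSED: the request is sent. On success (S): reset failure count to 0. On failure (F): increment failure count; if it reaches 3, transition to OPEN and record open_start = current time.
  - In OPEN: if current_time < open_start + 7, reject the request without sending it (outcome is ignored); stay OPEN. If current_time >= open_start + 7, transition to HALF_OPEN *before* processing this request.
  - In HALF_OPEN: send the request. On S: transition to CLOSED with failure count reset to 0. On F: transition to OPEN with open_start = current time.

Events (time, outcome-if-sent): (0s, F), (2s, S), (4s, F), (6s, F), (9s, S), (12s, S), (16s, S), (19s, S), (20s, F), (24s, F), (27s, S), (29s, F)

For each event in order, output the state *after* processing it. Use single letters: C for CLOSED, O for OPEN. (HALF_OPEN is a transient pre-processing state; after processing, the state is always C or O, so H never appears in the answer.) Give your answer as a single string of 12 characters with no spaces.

Answer: CCCCCCCCCCCC

Derivation:
State after each event:
  event#1 t=0s outcome=F: state=CLOSED
  event#2 t=2s outcome=S: state=CLOSED
  event#3 t=4s outcome=F: state=CLOSED
  event#4 t=6s outcome=F: state=CLOSED
  event#5 t=9s outcome=S: state=CLOSED
  event#6 t=12s outcome=S: state=CLOSED
  event#7 t=16s outcome=S: state=CLOSED
  event#8 t=19s outcome=S: state=CLOSED
  event#9 t=20s outcome=F: state=CLOSED
  event#10 t=24s outcome=F: state=CLOSED
  event#11 t=27s outcome=S: state=CLOSED
  event#12 t=29s outcome=F: state=CLOSED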